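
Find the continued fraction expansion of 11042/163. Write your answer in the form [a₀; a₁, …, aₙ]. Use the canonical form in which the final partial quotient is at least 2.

[67; 1, 2, 1, 7, 2, 2]

11042 ÷ 163 → quotient 67, remainder 121
163 ÷ 121 → quotient 1, remainder 42
121 ÷ 42 → quotient 2, remainder 37
42 ÷ 37 → quotient 1, remainder 5
37 ÷ 5 → quotient 7, remainder 2
5 ÷ 2 → quotient 2, remainder 1
2 ÷ 1 → quotient 2, remainder 0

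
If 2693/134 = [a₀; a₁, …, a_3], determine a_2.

2693 ÷ 134 → quotient 20, remainder 13
134 ÷ 13 → quotient 10, remainder 4
13 ÷ 4 → quotient 3, remainder 1

3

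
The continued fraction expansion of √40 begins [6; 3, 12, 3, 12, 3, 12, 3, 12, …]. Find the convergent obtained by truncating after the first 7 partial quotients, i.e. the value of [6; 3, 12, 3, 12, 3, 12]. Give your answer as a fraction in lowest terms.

337434/53353

Starting at the tail and folding back:
Start with 12.
3 + 1/(12/1) = 3 + 1/12 = 37/12
12 + 1/(37/12) = 12 + 12/37 = 456/37
3 + 1/(456/37) = 3 + 37/456 = 1405/456
12 + 1/(1405/456) = 12 + 456/1405 = 17316/1405
3 + 1/(17316/1405) = 3 + 1405/17316 = 53353/17316
6 + 1/(53353/17316) = 6 + 17316/53353 = 337434/53353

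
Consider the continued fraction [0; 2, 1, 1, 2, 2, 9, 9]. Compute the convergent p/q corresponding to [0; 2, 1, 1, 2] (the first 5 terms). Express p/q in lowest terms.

5/13

a_0 = 0: 0/1
a_1 = 2: 1/2
a_2 = 1: 1/3
a_3 = 1: 2/5
a_4 = 2: 5/13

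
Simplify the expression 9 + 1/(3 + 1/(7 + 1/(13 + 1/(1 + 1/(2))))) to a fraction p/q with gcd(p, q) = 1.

Use the convergent recurrence hₖ = aₖ·hₖ₋₁ + hₖ₋₂ (and likewise for the denominators kₖ):
a_0 = 9: 9/1
a_1 = 3: 28/3
a_2 = 7: 205/22
a_3 = 13: 2693/289
a_4 = 1: 2898/311
a_5 = 2: 8489/911

8489/911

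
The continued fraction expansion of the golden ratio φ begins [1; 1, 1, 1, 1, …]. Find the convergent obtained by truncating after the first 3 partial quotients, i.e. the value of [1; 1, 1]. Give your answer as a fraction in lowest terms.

3/2

Start with 1.
1 + 1/(1/1) = 1 + 1/1 = 2/1
1 + 1/(2/1) = 1 + 1/2 = 3/2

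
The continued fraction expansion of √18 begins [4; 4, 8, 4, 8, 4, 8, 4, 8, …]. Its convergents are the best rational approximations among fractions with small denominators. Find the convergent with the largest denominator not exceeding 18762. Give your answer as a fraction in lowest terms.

a_0 = 4: 4/1  (≤ bound)
a_1 = 4: 17/4  (≤ bound)
a_2 = 8: 140/33  (≤ bound)
a_3 = 4: 577/136  (≤ bound)
a_4 = 8: 4756/1121  (≤ bound)
a_5 = 4: 19601/4620  (≤ bound)
a_6 = 8: 161564/38081  (> 18762, stop)

19601/4620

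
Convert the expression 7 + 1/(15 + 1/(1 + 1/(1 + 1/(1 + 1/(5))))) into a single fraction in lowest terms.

1879/266

Starting at the tail and folding back:
Start with 5.
1 + 1/(5/1) = 1 + 1/5 = 6/5
1 + 1/(6/5) = 1 + 5/6 = 11/6
1 + 1/(11/6) = 1 + 6/11 = 17/11
15 + 1/(17/11) = 15 + 11/17 = 266/17
7 + 1/(266/17) = 7 + 17/266 = 1879/266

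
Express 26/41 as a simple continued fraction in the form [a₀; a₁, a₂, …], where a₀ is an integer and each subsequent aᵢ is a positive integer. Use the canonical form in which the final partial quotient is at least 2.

Run the Euclidean algorithm, recording each quotient:
26 = 0·41 + 26, so a_0 = 0
41 = 1·26 + 15, so a_1 = 1
26 = 1·15 + 11, so a_2 = 1
15 = 1·11 + 4, so a_3 = 1
11 = 2·4 + 3, so a_4 = 2
4 = 1·3 + 1, so a_5 = 1
3 = 3·1 + 0, so a_6 = 3

[0; 1, 1, 1, 2, 1, 3]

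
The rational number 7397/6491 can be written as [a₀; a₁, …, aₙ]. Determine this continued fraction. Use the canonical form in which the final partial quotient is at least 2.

⌊7397/6491⌋ = 1, remainder 906
⌊6491/906⌋ = 7, remainder 149
⌊906/149⌋ = 6, remainder 12
⌊149/12⌋ = 12, remainder 5
⌊12/5⌋ = 2, remainder 2
⌊5/2⌋ = 2, remainder 1
⌊2/1⌋ = 2, remainder 0

[1; 7, 6, 12, 2, 2, 2]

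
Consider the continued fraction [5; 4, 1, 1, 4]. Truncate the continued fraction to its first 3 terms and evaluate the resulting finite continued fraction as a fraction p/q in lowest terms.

Collapse the nested fraction from the inside out:
Start with 1.
4 + 1/(1/1) = 4 + 1/1 = 5/1
5 + 1/(5/1) = 5 + 1/5 = 26/5

26/5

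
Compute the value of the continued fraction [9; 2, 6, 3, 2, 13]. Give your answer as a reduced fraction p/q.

a_0 = 9: 9/1
a_1 = 2: 19/2
a_2 = 6: 123/13
a_3 = 3: 388/41
a_4 = 2: 899/95
a_5 = 13: 12075/1276

12075/1276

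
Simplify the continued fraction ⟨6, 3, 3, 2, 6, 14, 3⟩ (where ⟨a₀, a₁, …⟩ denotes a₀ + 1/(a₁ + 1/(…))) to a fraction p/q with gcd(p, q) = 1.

40554/6433

Build up convergents one term at a time:
a_0 = 6: 6/1
a_1 = 3: 19/3
a_2 = 3: 63/10
a_3 = 2: 145/23
a_4 = 6: 933/148
a_5 = 14: 13207/2095
a_6 = 3: 40554/6433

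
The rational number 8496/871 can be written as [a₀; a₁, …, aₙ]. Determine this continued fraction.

[9; 1, 3, 14, 3, 1, 3]

⌊8496/871⌋ = 9, remainder 657
⌊871/657⌋ = 1, remainder 214
⌊657/214⌋ = 3, remainder 15
⌊214/15⌋ = 14, remainder 4
⌊15/4⌋ = 3, remainder 3
⌊4/3⌋ = 1, remainder 1
⌊3/1⌋ = 3, remainder 0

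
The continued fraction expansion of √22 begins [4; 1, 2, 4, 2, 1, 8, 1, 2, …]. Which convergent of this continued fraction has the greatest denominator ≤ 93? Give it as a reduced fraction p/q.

197/42

List convergents until the denominator exceeds the bound:
a_0 = 4: 4/1  (≤ bound)
a_1 = 1: 5/1  (≤ bound)
a_2 = 2: 14/3  (≤ bound)
a_3 = 4: 61/13  (≤ bound)
a_4 = 2: 136/29  (≤ bound)
a_5 = 1: 197/42  (≤ bound)
a_6 = 8: 1712/365  (> 93, stop)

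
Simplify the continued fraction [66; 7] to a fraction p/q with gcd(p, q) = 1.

Build up convergents one term at a time:
a_0 = 66: 66/1
a_1 = 7: 463/7

463/7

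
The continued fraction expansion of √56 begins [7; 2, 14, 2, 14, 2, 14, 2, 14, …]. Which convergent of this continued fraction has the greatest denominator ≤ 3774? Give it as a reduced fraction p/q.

a_0 = 7: 7/1  (≤ bound)
a_1 = 2: 15/2  (≤ bound)
a_2 = 14: 217/29  (≤ bound)
a_3 = 2: 449/60  (≤ bound)
a_4 = 14: 6503/869  (≤ bound)
a_5 = 2: 13455/1798  (≤ bound)
a_6 = 14: 194873/26041  (> 3774, stop)

13455/1798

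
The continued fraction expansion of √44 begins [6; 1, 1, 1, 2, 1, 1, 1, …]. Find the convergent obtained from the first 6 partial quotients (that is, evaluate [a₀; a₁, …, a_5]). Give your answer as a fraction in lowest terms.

73/11

Start with 1.
2 + 1/(1/1) = 2 + 1/1 = 3/1
1 + 1/(3/1) = 1 + 1/3 = 4/3
1 + 1/(4/3) = 1 + 3/4 = 7/4
1 + 1/(7/4) = 1 + 4/7 = 11/7
6 + 1/(11/7) = 6 + 7/11 = 73/11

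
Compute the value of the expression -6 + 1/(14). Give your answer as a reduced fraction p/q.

a_0 = -6: -6/1
a_1 = 14: -83/14

-83/14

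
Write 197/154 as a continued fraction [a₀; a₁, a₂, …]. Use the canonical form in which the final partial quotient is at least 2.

197 ÷ 154 → quotient 1, remainder 43
154 ÷ 43 → quotient 3, remainder 25
43 ÷ 25 → quotient 1, remainder 18
25 ÷ 18 → quotient 1, remainder 7
18 ÷ 7 → quotient 2, remainder 4
7 ÷ 4 → quotient 1, remainder 3
4 ÷ 3 → quotient 1, remainder 1
3 ÷ 1 → quotient 3, remainder 0

[1; 3, 1, 1, 2, 1, 1, 3]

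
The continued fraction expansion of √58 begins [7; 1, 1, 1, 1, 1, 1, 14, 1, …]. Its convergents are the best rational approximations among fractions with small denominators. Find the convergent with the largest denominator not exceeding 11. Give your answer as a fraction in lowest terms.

List convergents until the denominator exceeds the bound:
a_0 = 7: 7/1  (≤ bound)
a_1 = 1: 8/1  (≤ bound)
a_2 = 1: 15/2  (≤ bound)
a_3 = 1: 23/3  (≤ bound)
a_4 = 1: 38/5  (≤ bound)
a_5 = 1: 61/8  (≤ bound)
a_6 = 1: 99/13  (> 11, stop)

61/8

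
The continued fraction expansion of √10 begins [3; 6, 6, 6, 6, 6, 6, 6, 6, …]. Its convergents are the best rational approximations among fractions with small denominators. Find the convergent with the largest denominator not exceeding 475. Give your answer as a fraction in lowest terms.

721/228

List convergents until the denominator exceeds the bound:
a_0 = 3: 3/1  (≤ bound)
a_1 = 6: 19/6  (≤ bound)
a_2 = 6: 117/37  (≤ bound)
a_3 = 6: 721/228  (≤ bound)
a_4 = 6: 4443/1405  (> 475, stop)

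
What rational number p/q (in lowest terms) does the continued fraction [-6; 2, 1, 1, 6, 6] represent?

-1138/203

Start with 6.
6 + 1/(6/1) = 6 + 1/6 = 37/6
1 + 1/(37/6) = 1 + 6/37 = 43/37
1 + 1/(43/37) = 1 + 37/43 = 80/43
2 + 1/(80/43) = 2 + 43/80 = 203/80
-6 + 1/(203/80) = -6 + 80/203 = -1138/203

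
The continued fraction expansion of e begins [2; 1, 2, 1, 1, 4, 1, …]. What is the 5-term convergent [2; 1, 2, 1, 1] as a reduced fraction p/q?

19/7

Start with 1.
1 + 1/(1/1) = 1 + 1/1 = 2/1
2 + 1/(2/1) = 2 + 1/2 = 5/2
1 + 1/(5/2) = 1 + 2/5 = 7/5
2 + 1/(7/5) = 2 + 5/7 = 19/7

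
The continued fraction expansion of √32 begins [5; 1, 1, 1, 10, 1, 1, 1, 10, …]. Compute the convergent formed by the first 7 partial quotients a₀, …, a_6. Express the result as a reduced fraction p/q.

a_0 = 5: 5/1
a_1 = 1: 6/1
a_2 = 1: 11/2
a_3 = 1: 17/3
a_4 = 10: 181/32
a_5 = 1: 198/35
a_6 = 1: 379/67

379/67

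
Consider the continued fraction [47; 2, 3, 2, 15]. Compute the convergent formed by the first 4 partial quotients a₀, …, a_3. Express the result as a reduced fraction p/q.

759/16

Use the convergent recurrence hₖ = aₖ·hₖ₋₁ + hₖ₋₂ (and likewise for the denominators kₖ):
a_0 = 47: 47/1
a_1 = 2: 95/2
a_2 = 3: 332/7
a_3 = 2: 759/16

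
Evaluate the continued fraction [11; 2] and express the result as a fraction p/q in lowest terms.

23/2

Work from the innermost term outward:
Start with 2.
11 + 1/(2/1) = 11 + 1/2 = 23/2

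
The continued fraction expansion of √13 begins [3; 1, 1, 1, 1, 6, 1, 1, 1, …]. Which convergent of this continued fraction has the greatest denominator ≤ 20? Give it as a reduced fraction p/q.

a_0 = 3: 3/1  (≤ bound)
a_1 = 1: 4/1  (≤ bound)
a_2 = 1: 7/2  (≤ bound)
a_3 = 1: 11/3  (≤ bound)
a_4 = 1: 18/5  (≤ bound)
a_5 = 6: 119/33  (> 20, stop)

18/5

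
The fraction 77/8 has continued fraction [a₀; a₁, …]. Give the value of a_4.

2

77 ÷ 8 → quotient 9, remainder 5
8 ÷ 5 → quotient 1, remainder 3
5 ÷ 3 → quotient 1, remainder 2
3 ÷ 2 → quotient 1, remainder 1
2 ÷ 1 → quotient 2, remainder 0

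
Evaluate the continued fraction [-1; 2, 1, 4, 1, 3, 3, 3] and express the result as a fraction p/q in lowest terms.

-453/701

a_0 = -1: -1/1
a_1 = 2: -1/2
a_2 = 1: -2/3
a_3 = 4: -9/14
a_4 = 1: -11/17
a_5 = 3: -42/65
a_6 = 3: -137/212
a_7 = 3: -453/701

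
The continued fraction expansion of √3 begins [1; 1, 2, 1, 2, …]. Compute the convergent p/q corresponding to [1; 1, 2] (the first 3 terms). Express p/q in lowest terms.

a_0 = 1: 1/1
a_1 = 1: 2/1
a_2 = 2: 5/3

5/3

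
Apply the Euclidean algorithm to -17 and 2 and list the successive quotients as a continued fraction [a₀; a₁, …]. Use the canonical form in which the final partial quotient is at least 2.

[-9; 2]

-17 = -9·2 + 1, so a_0 = -9
2 = 2·1 + 0, so a_1 = 2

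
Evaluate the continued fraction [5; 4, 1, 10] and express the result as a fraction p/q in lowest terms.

a_0 = 5: 5/1
a_1 = 4: 21/4
a_2 = 1: 26/5
a_3 = 10: 281/54

281/54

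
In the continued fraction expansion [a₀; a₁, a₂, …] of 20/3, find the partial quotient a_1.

20 ÷ 3 → quotient 6, remainder 2
3 ÷ 2 → quotient 1, remainder 1

1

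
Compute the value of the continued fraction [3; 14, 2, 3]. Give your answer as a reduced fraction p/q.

310/101

a_0 = 3: 3/1
a_1 = 14: 43/14
a_2 = 2: 89/29
a_3 = 3: 310/101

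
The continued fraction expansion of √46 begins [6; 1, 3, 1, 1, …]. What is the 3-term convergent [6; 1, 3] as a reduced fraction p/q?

27/4

a_0 = 6: 6/1
a_1 = 1: 7/1
a_2 = 3: 27/4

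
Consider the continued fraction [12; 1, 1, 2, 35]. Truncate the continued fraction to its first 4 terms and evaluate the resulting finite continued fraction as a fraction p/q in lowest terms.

Start with 2.
1 + 1/(2/1) = 1 + 1/2 = 3/2
1 + 1/(3/2) = 1 + 2/3 = 5/3
12 + 1/(5/3) = 12 + 3/5 = 63/5

63/5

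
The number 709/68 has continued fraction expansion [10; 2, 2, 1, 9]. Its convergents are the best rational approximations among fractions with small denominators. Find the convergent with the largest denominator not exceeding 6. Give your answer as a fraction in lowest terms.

52/5

a_0 = 10: 10/1  (≤ bound)
a_1 = 2: 21/2  (≤ bound)
a_2 = 2: 52/5  (≤ bound)
a_3 = 1: 73/7  (> 6, stop)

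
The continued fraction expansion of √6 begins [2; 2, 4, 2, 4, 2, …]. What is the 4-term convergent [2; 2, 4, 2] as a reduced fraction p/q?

Start with 2.
4 + 1/(2/1) = 4 + 1/2 = 9/2
2 + 1/(9/2) = 2 + 2/9 = 20/9
2 + 1/(20/9) = 2 + 9/20 = 49/20

49/20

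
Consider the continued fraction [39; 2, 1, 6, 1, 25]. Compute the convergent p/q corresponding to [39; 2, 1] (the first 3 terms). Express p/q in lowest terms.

Collapse the nested fraction from the inside out:
Start with 1.
2 + 1/(1/1) = 2 + 1/1 = 3/1
39 + 1/(3/1) = 39 + 1/3 = 118/3

118/3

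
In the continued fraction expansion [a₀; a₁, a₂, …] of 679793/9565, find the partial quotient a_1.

14

⌊679793/9565⌋ = 71, remainder 678
⌊9565/678⌋ = 14, remainder 73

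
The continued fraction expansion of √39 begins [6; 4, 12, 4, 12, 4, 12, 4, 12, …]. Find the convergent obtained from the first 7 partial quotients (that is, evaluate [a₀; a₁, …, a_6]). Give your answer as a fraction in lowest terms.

Work from the innermost term outward:
Start with 12.
4 + 1/(12/1) = 4 + 1/12 = 49/12
12 + 1/(49/12) = 12 + 12/49 = 600/49
4 + 1/(600/49) = 4 + 49/600 = 2449/600
12 + 1/(2449/600) = 12 + 600/2449 = 29988/2449
4 + 1/(29988/2449) = 4 + 2449/29988 = 122401/29988
6 + 1/(122401/29988) = 6 + 29988/122401 = 764394/122401

764394/122401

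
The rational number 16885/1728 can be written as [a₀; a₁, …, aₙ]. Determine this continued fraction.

16885 = 9·1728 + 1333, so a_0 = 9
1728 = 1·1333 + 395, so a_1 = 1
1333 = 3·395 + 148, so a_2 = 3
395 = 2·148 + 99, so a_3 = 2
148 = 1·99 + 49, so a_4 = 1
99 = 2·49 + 1, so a_5 = 2
49 = 49·1 + 0, so a_6 = 49

[9; 1, 3, 2, 1, 2, 49]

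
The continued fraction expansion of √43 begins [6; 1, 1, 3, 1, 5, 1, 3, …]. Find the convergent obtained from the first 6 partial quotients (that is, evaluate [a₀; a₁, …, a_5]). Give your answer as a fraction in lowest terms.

a_0 = 6: 6/1
a_1 = 1: 7/1
a_2 = 1: 13/2
a_3 = 3: 46/7
a_4 = 1: 59/9
a_5 = 5: 341/52

341/52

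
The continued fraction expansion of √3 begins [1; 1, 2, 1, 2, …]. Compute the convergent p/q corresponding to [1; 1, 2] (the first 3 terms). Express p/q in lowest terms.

5/3

Collapse the nested fraction from the inside out:
Start with 2.
1 + 1/(2/1) = 1 + 1/2 = 3/2
1 + 1/(3/2) = 1 + 2/3 = 5/3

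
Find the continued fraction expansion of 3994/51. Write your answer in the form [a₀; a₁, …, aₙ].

3994 ÷ 51 → quotient 78, remainder 16
51 ÷ 16 → quotient 3, remainder 3
16 ÷ 3 → quotient 5, remainder 1
3 ÷ 1 → quotient 3, remainder 0

[78; 3, 5, 3]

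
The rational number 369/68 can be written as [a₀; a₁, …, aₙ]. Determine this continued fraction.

[5; 2, 2, 1, 9]

369 = 5·68 + 29, so a_0 = 5
68 = 2·29 + 10, so a_1 = 2
29 = 2·10 + 9, so a_2 = 2
10 = 1·9 + 1, so a_3 = 1
9 = 9·1 + 0, so a_4 = 9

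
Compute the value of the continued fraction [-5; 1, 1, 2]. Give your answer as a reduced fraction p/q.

Work from the innermost term outward:
Start with 2.
1 + 1/(2/1) = 1 + 1/2 = 3/2
1 + 1/(3/2) = 1 + 2/3 = 5/3
-5 + 1/(5/3) = -5 + 3/5 = -22/5

-22/5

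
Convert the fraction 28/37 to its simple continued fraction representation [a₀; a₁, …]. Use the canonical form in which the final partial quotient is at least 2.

[0; 1, 3, 9]

28 ÷ 37 → quotient 0, remainder 28
37 ÷ 28 → quotient 1, remainder 9
28 ÷ 9 → quotient 3, remainder 1
9 ÷ 1 → quotient 9, remainder 0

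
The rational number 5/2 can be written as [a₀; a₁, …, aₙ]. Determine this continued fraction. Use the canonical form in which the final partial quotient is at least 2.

Repeatedly divide and take the remainder:
⌊5/2⌋ = 2, remainder 1
⌊2/1⌋ = 2, remainder 0

[2; 2]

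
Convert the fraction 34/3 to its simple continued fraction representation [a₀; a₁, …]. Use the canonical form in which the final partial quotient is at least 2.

34 = 11·3 + 1, so a_0 = 11
3 = 3·1 + 0, so a_1 = 3

[11; 3]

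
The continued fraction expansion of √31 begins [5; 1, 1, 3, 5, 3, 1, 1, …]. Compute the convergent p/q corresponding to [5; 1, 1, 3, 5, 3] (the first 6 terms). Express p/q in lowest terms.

Build up convergents one term at a time:
a_0 = 5: 5/1
a_1 = 1: 6/1
a_2 = 1: 11/2
a_3 = 3: 39/7
a_4 = 5: 206/37
a_5 = 3: 657/118

657/118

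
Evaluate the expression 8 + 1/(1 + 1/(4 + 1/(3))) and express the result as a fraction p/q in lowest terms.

141/16

Build up convergents one term at a time:
a_0 = 8: 8/1
a_1 = 1: 9/1
a_2 = 4: 44/5
a_3 = 3: 141/16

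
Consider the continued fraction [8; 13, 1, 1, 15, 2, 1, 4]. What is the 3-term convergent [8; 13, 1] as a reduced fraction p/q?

Start with 1.
13 + 1/(1/1) = 13 + 1/1 = 14/1
8 + 1/(14/1) = 8 + 1/14 = 113/14

113/14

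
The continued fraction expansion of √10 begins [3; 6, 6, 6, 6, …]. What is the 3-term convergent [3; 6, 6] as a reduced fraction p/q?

117/37

Use the convergent recurrence hₖ = aₖ·hₖ₋₁ + hₖ₋₂ (and likewise for the denominators kₖ):
a_0 = 3: 3/1
a_1 = 6: 19/6
a_2 = 6: 117/37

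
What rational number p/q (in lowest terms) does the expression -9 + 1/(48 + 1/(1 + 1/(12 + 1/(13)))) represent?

-74683/8317

Work from the innermost term outward:
Start with 13.
12 + 1/(13/1) = 12 + 1/13 = 157/13
1 + 1/(157/13) = 1 + 13/157 = 170/157
48 + 1/(170/157) = 48 + 157/170 = 8317/170
-9 + 1/(8317/170) = -9 + 170/8317 = -74683/8317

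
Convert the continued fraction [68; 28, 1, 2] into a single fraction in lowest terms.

5851/86

a_0 = 68: 68/1
a_1 = 28: 1905/28
a_2 = 1: 1973/29
a_3 = 2: 5851/86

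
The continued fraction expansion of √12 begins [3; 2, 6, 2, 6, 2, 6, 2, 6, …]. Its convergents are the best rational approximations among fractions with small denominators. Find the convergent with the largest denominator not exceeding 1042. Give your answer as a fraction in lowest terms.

a_0 = 3: 3/1  (≤ bound)
a_1 = 2: 7/2  (≤ bound)
a_2 = 6: 45/13  (≤ bound)
a_3 = 2: 97/28  (≤ bound)
a_4 = 6: 627/181  (≤ bound)
a_5 = 2: 1351/390  (≤ bound)
a_6 = 6: 8733/2521  (> 1042, stop)

1351/390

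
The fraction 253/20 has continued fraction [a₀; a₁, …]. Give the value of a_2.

Run the Euclidean algorithm, recording each quotient:
⌊253/20⌋ = 12, remainder 13
⌊20/13⌋ = 1, remainder 7
⌊13/7⌋ = 1, remainder 6

1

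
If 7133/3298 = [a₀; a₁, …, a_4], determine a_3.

15

Repeatedly divide and take the remainder:
7133 = 2·3298 + 537, so a_0 = 2
3298 = 6·537 + 76, so a_1 = 6
537 = 7·76 + 5, so a_2 = 7
76 = 15·5 + 1, so a_3 = 15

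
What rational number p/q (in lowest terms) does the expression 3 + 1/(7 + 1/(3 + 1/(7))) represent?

505/161

Start with 7.
3 + 1/(7/1) = 3 + 1/7 = 22/7
7 + 1/(22/7) = 7 + 7/22 = 161/22
3 + 1/(161/22) = 3 + 22/161 = 505/161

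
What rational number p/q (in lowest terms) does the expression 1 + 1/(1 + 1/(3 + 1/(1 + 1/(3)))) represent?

Use the convergent recurrence hₖ = aₖ·hₖ₋₁ + hₖ₋₂ (and likewise for the denominators kₖ):
a_0 = 1: 1/1
a_1 = 1: 2/1
a_2 = 3: 7/4
a_3 = 1: 9/5
a_4 = 3: 34/19

34/19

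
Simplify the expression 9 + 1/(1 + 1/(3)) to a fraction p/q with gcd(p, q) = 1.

Start with 3.
1 + 1/(3/1) = 1 + 1/3 = 4/3
9 + 1/(4/3) = 9 + 3/4 = 39/4

39/4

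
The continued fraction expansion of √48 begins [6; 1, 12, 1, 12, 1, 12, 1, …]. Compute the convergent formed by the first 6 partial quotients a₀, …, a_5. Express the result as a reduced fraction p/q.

Build up convergents one term at a time:
a_0 = 6: 6/1
a_1 = 1: 7/1
a_2 = 12: 90/13
a_3 = 1: 97/14
a_4 = 12: 1254/181
a_5 = 1: 1351/195

1351/195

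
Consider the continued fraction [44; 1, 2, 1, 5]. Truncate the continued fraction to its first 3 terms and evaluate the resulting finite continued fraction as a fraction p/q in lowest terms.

Build up convergents one term at a time:
a_0 = 44: 44/1
a_1 = 1: 45/1
a_2 = 2: 134/3

134/3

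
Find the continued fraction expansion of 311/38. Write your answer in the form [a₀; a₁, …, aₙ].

311 = 8·38 + 7, so a_0 = 8
38 = 5·7 + 3, so a_1 = 5
7 = 2·3 + 1, so a_2 = 2
3 = 3·1 + 0, so a_3 = 3

[8; 5, 2, 3]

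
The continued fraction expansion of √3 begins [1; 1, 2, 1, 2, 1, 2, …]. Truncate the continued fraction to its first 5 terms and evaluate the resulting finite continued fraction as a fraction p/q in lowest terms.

19/11

Collapse the nested fraction from the inside out:
Start with 2.
1 + 1/(2/1) = 1 + 1/2 = 3/2
2 + 1/(3/2) = 2 + 2/3 = 8/3
1 + 1/(8/3) = 1 + 3/8 = 11/8
1 + 1/(11/8) = 1 + 8/11 = 19/11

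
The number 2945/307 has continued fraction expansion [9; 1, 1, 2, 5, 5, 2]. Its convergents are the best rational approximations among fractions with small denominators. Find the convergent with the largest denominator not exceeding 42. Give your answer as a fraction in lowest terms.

259/27

a_0 = 9: 9/1  (≤ bound)
a_1 = 1: 10/1  (≤ bound)
a_2 = 1: 19/2  (≤ bound)
a_3 = 2: 48/5  (≤ bound)
a_4 = 5: 259/27  (≤ bound)
a_5 = 5: 1343/140  (> 42, stop)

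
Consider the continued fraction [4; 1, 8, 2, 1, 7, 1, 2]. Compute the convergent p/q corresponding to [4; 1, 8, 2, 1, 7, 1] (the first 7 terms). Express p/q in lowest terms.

1189/243

a_0 = 4: 4/1
a_1 = 1: 5/1
a_2 = 8: 44/9
a_3 = 2: 93/19
a_4 = 1: 137/28
a_5 = 7: 1052/215
a_6 = 1: 1189/243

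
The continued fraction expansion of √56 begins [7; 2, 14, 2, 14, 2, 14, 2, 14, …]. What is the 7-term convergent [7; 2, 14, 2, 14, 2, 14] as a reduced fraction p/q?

Work from the innermost term outward:
Start with 14.
2 + 1/(14/1) = 2 + 1/14 = 29/14
14 + 1/(29/14) = 14 + 14/29 = 420/29
2 + 1/(420/29) = 2 + 29/420 = 869/420
14 + 1/(869/420) = 14 + 420/869 = 12586/869
2 + 1/(12586/869) = 2 + 869/12586 = 26041/12586
7 + 1/(26041/12586) = 7 + 12586/26041 = 194873/26041

194873/26041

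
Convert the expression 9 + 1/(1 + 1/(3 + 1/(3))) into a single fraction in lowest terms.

Start with 3.
3 + 1/(3/1) = 3 + 1/3 = 10/3
1 + 1/(10/3) = 1 + 3/10 = 13/10
9 + 1/(13/10) = 9 + 10/13 = 127/13

127/13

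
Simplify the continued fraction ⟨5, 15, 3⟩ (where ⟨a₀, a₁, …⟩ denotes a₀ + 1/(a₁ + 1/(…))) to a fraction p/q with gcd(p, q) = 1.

Start with 3.
15 + 1/(3/1) = 15 + 1/3 = 46/3
5 + 1/(46/3) = 5 + 3/46 = 233/46

233/46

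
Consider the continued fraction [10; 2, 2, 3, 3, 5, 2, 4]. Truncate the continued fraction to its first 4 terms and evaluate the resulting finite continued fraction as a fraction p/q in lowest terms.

177/17

Work from the innermost term outward:
Start with 3.
2 + 1/(3/1) = 2 + 1/3 = 7/3
2 + 1/(7/3) = 2 + 3/7 = 17/7
10 + 1/(17/7) = 10 + 7/17 = 177/17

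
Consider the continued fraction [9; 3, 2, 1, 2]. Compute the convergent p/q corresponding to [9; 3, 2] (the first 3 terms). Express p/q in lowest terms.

65/7

Start with 2.
3 + 1/(2/1) = 3 + 1/2 = 7/2
9 + 1/(7/2) = 9 + 2/7 = 65/7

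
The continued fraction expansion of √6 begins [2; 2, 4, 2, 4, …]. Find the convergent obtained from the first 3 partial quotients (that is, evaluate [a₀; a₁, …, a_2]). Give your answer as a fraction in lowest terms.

22/9

Build up convergents one term at a time:
a_0 = 2: 2/1
a_1 = 2: 5/2
a_2 = 4: 22/9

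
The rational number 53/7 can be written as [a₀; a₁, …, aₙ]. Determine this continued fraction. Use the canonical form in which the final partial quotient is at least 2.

[7; 1, 1, 3]

53 = 7·7 + 4, so a_0 = 7
7 = 1·4 + 3, so a_1 = 1
4 = 1·3 + 1, so a_2 = 1
3 = 3·1 + 0, so a_3 = 3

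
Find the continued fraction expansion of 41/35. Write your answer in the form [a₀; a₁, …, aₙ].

41 = 1·35 + 6, so a_0 = 1
35 = 5·6 + 5, so a_1 = 5
6 = 1·5 + 1, so a_2 = 1
5 = 5·1 + 0, so a_3 = 5

[1; 5, 1, 5]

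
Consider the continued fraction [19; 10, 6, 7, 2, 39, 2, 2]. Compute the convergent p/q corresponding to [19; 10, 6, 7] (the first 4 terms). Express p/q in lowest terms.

a_0 = 19: 19/1
a_1 = 10: 191/10
a_2 = 6: 1165/61
a_3 = 7: 8346/437

8346/437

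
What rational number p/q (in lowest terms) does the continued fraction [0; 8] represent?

Collapse the nested fraction from the inside out:
Start with 8.
0 + 1/(8/1) = 0 + 1/8 = 1/8

1/8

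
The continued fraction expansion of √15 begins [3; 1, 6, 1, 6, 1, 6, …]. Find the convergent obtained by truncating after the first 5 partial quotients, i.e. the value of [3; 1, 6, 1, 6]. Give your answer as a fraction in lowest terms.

a_0 = 3: 3/1
a_1 = 1: 4/1
a_2 = 6: 27/7
a_3 = 1: 31/8
a_4 = 6: 213/55

213/55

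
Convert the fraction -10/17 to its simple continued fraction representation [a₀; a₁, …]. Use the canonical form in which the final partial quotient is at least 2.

[-1; 2, 2, 3]

Repeatedly divide and take the remainder:
-10 = -1·17 + 7, so a_0 = -1
17 = 2·7 + 3, so a_1 = 2
7 = 2·3 + 1, so a_2 = 2
3 = 3·1 + 0, so a_3 = 3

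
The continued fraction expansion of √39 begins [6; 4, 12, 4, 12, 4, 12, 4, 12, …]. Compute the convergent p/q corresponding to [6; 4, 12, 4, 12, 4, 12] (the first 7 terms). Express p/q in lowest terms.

764394/122401

a_0 = 6: 6/1
a_1 = 4: 25/4
a_2 = 12: 306/49
a_3 = 4: 1249/200
a_4 = 12: 15294/2449
a_5 = 4: 62425/9996
a_6 = 12: 764394/122401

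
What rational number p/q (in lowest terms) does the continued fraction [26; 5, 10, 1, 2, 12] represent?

52707/2012

a_0 = 26: 26/1
a_1 = 5: 131/5
a_2 = 10: 1336/51
a_3 = 1: 1467/56
a_4 = 2: 4270/163
a_5 = 12: 52707/2012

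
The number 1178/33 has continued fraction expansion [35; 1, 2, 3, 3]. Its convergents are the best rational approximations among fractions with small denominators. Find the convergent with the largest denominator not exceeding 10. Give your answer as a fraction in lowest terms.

a_0 = 35: 35/1  (≤ bound)
a_1 = 1: 36/1  (≤ bound)
a_2 = 2: 107/3  (≤ bound)
a_3 = 3: 357/10  (≤ bound)
a_4 = 3: 1178/33  (> 10, stop)

357/10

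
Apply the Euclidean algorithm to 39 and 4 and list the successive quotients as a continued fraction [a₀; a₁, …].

Repeatedly divide and take the remainder:
⌊39/4⌋ = 9, remainder 3
⌊4/3⌋ = 1, remainder 1
⌊3/1⌋ = 3, remainder 0

[9; 1, 3]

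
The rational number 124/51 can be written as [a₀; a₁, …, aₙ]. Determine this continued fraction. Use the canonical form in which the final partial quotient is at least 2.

Repeatedly divide and take the remainder:
⌊124/51⌋ = 2, remainder 22
⌊51/22⌋ = 2, remainder 7
⌊22/7⌋ = 3, remainder 1
⌊7/1⌋ = 7, remainder 0

[2; 2, 3, 7]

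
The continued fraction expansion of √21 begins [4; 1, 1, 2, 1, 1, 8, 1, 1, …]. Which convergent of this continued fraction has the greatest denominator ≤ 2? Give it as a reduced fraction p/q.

List convergents until the denominator exceeds the bound:
a_0 = 4: 4/1  (≤ bound)
a_1 = 1: 5/1  (≤ bound)
a_2 = 1: 9/2  (≤ bound)
a_3 = 2: 23/5  (> 2, stop)

9/2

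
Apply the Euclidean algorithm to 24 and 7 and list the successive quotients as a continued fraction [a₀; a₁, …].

[3; 2, 3]

Run the Euclidean algorithm, recording each quotient:
⌊24/7⌋ = 3, remainder 3
⌊7/3⌋ = 2, remainder 1
⌊3/1⌋ = 3, remainder 0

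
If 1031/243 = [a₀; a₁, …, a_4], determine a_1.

1031 ÷ 243 → quotient 4, remainder 59
243 ÷ 59 → quotient 4, remainder 7

4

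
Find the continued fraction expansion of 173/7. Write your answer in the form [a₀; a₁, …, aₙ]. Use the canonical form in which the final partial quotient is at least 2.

[24; 1, 2, 2]

173 ÷ 7 → quotient 24, remainder 5
7 ÷ 5 → quotient 1, remainder 2
5 ÷ 2 → quotient 2, remainder 1
2 ÷ 1 → quotient 2, remainder 0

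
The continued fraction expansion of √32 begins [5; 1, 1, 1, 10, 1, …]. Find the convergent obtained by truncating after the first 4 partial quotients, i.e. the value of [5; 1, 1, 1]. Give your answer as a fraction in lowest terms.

Work from the innermost term outward:
Start with 1.
1 + 1/(1/1) = 1 + 1/1 = 2/1
1 + 1/(2/1) = 1 + 1/2 = 3/2
5 + 1/(3/2) = 5 + 2/3 = 17/3

17/3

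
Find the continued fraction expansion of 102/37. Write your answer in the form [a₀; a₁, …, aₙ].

Run the Euclidean algorithm, recording each quotient:
102 = 2·37 + 28, so a_0 = 2
37 = 1·28 + 9, so a_1 = 1
28 = 3·9 + 1, so a_2 = 3
9 = 9·1 + 0, so a_3 = 9

[2; 1, 3, 9]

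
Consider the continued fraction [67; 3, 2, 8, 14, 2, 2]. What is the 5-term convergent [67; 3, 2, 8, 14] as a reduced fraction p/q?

56051/833

a_0 = 67: 67/1
a_1 = 3: 202/3
a_2 = 2: 471/7
a_3 = 8: 3970/59
a_4 = 14: 56051/833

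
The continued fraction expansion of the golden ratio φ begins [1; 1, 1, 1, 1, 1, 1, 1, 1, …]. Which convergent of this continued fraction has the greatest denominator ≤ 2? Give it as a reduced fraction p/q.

List convergents until the denominator exceeds the bound:
a_0 = 1: 1/1  (≤ bound)
a_1 = 1: 2/1  (≤ bound)
a_2 = 1: 3/2  (≤ bound)
a_3 = 1: 5/3  (> 2, stop)

3/2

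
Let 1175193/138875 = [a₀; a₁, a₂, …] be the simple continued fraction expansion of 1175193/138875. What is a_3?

Repeatedly divide and take the remainder:
1175193 ÷ 138875 → quotient 8, remainder 64193
138875 ÷ 64193 → quotient 2, remainder 10489
64193 ÷ 10489 → quotient 6, remainder 1259
10489 ÷ 1259 → quotient 8, remainder 417

8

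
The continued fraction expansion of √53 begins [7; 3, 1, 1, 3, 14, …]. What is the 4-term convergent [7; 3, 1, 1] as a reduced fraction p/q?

51/7

Compute successive convergents:
a_0 = 7: 7/1
a_1 = 3: 22/3
a_2 = 1: 29/4
a_3 = 1: 51/7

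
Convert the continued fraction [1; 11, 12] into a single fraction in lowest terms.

145/133

a_0 = 1: 1/1
a_1 = 11: 12/11
a_2 = 12: 145/133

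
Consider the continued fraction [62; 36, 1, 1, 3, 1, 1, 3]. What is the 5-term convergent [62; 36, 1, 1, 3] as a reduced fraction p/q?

15879/256

Start with 3.
1 + 1/(3/1) = 1 + 1/3 = 4/3
1 + 1/(4/3) = 1 + 3/4 = 7/4
36 + 1/(7/4) = 36 + 4/7 = 256/7
62 + 1/(256/7) = 62 + 7/256 = 15879/256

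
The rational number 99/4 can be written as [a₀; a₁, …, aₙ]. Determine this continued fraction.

99 = 24·4 + 3, so a_0 = 24
4 = 1·3 + 1, so a_1 = 1
3 = 3·1 + 0, so a_2 = 3

[24; 1, 3]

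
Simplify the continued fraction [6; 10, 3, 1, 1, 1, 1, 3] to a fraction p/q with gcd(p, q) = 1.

4073/668

Compute successive convergents:
a_0 = 6: 6/1
a_1 = 10: 61/10
a_2 = 3: 189/31
a_3 = 1: 250/41
a_4 = 1: 439/72
a_5 = 1: 689/113
a_6 = 1: 1128/185
a_7 = 3: 4073/668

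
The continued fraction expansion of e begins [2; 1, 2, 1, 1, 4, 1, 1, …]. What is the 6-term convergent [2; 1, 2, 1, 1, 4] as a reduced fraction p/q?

a_0 = 2: 2/1
a_1 = 1: 3/1
a_2 = 2: 8/3
a_3 = 1: 11/4
a_4 = 1: 19/7
a_5 = 4: 87/32

87/32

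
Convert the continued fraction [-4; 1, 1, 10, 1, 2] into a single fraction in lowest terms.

-233/67

Collapse the nested fraction from the inside out:
Start with 2.
1 + 1/(2/1) = 1 + 1/2 = 3/2
10 + 1/(3/2) = 10 + 2/3 = 32/3
1 + 1/(32/3) = 1 + 3/32 = 35/32
1 + 1/(35/32) = 1 + 32/35 = 67/35
-4 + 1/(67/35) = -4 + 35/67 = -233/67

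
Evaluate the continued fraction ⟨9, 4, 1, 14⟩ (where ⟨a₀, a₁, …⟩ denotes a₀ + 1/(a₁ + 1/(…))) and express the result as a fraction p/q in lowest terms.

681/74

Work from the innermost term outward:
Start with 14.
1 + 1/(14/1) = 1 + 1/14 = 15/14
4 + 1/(15/14) = 4 + 14/15 = 74/15
9 + 1/(74/15) = 9 + 15/74 = 681/74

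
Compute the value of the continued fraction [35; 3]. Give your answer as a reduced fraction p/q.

Collapse the nested fraction from the inside out:
Start with 3.
35 + 1/(3/1) = 35 + 1/3 = 106/3

106/3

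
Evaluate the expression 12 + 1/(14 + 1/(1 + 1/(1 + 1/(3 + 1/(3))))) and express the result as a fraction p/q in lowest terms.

Compute successive convergents:
a_0 = 12: 12/1
a_1 = 14: 169/14
a_2 = 1: 181/15
a_3 = 1: 350/29
a_4 = 3: 1231/102
a_5 = 3: 4043/335

4043/335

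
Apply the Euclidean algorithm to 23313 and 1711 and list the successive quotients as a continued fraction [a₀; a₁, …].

[13; 1, 1, 1, 2, 42, 2, 2]

23313 ÷ 1711 → quotient 13, remainder 1070
1711 ÷ 1070 → quotient 1, remainder 641
1070 ÷ 641 → quotient 1, remainder 429
641 ÷ 429 → quotient 1, remainder 212
429 ÷ 212 → quotient 2, remainder 5
212 ÷ 5 → quotient 42, remainder 2
5 ÷ 2 → quotient 2, remainder 1
2 ÷ 1 → quotient 2, remainder 0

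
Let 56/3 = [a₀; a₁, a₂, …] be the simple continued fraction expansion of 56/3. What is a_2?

56 ÷ 3 → quotient 18, remainder 2
3 ÷ 2 → quotient 1, remainder 1
2 ÷ 1 → quotient 2, remainder 0

2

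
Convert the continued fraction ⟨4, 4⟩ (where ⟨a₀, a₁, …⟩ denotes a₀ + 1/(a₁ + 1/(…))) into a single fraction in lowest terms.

Build up convergents one term at a time:
a_0 = 4: 4/1
a_1 = 4: 17/4

17/4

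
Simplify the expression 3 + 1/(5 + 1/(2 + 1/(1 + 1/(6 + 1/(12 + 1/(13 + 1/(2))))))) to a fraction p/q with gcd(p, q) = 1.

112543/35314

a_0 = 3: 3/1
a_1 = 5: 16/5
a_2 = 2: 35/11
a_3 = 1: 51/16
a_4 = 6: 341/107
a_5 = 12: 4143/1300
a_6 = 13: 54200/17007
a_7 = 2: 112543/35314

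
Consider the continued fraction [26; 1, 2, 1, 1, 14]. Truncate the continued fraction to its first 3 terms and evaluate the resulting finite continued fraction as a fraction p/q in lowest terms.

80/3

a_0 = 26: 26/1
a_1 = 1: 27/1
a_2 = 2: 80/3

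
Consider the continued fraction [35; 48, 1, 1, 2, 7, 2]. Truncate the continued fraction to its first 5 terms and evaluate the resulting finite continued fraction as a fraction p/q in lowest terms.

8510/243

Start with 2.
1 + 1/(2/1) = 1 + 1/2 = 3/2
1 + 1/(3/2) = 1 + 2/3 = 5/3
48 + 1/(5/3) = 48 + 3/5 = 243/5
35 + 1/(243/5) = 35 + 5/243 = 8510/243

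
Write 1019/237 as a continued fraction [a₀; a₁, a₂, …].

[4; 3, 2, 1, 23]

1019 ÷ 237 → quotient 4, remainder 71
237 ÷ 71 → quotient 3, remainder 24
71 ÷ 24 → quotient 2, remainder 23
24 ÷ 23 → quotient 1, remainder 1
23 ÷ 1 → quotient 23, remainder 0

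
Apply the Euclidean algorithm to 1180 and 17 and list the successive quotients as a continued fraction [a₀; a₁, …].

1180 ÷ 17 → quotient 69, remainder 7
17 ÷ 7 → quotient 2, remainder 3
7 ÷ 3 → quotient 2, remainder 1
3 ÷ 1 → quotient 3, remainder 0

[69; 2, 2, 3]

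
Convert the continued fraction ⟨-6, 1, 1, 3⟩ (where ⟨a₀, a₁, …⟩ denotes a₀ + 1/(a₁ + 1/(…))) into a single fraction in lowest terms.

-38/7

Start with 3.
1 + 1/(3/1) = 1 + 1/3 = 4/3
1 + 1/(4/3) = 1 + 3/4 = 7/4
-6 + 1/(7/4) = -6 + 4/7 = -38/7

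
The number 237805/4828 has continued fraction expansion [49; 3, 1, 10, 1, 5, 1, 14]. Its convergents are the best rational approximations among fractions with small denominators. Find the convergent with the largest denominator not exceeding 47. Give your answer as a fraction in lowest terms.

2315/47

List convergents until the denominator exceeds the bound:
a_0 = 49: 49/1  (≤ bound)
a_1 = 3: 148/3  (≤ bound)
a_2 = 1: 197/4  (≤ bound)
a_3 = 10: 2118/43  (≤ bound)
a_4 = 1: 2315/47  (≤ bound)
a_5 = 5: 13693/278  (> 47, stop)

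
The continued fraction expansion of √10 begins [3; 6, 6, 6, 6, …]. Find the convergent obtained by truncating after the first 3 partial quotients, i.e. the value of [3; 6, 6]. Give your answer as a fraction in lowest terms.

a_0 = 3: 3/1
a_1 = 6: 19/6
a_2 = 6: 117/37

117/37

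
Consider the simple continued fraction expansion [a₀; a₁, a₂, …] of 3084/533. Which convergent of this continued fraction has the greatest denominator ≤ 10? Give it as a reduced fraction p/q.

List convergents until the denominator exceeds the bound:
a_0 = 5: 5/1  (≤ bound)
a_1 = 1: 6/1  (≤ bound)
a_2 = 3: 23/4  (≤ bound)
a_3 = 1: 29/5  (≤ bound)
a_4 = 2: 81/14  (> 10, stop)

29/5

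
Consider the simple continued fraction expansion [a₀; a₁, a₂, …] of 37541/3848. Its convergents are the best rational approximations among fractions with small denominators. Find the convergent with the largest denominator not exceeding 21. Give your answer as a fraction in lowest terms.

39/4

a_0 = 9: 9/1  (≤ bound)
a_1 = 1: 10/1  (≤ bound)
a_2 = 3: 39/4  (≤ bound)
a_3 = 10: 400/41  (> 21, stop)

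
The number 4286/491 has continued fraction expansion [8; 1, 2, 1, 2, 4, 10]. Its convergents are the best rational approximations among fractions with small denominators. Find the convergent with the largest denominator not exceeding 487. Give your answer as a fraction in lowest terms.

List convergents until the denominator exceeds the bound:
a_0 = 8: 8/1  (≤ bound)
a_1 = 1: 9/1  (≤ bound)
a_2 = 2: 26/3  (≤ bound)
a_3 = 1: 35/4  (≤ bound)
a_4 = 2: 96/11  (≤ bound)
a_5 = 4: 419/48  (≤ bound)
a_6 = 10: 4286/491  (> 487, stop)

419/48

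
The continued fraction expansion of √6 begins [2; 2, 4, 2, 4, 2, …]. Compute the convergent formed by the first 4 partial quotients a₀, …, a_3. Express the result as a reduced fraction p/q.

Start with 2.
4 + 1/(2/1) = 4 + 1/2 = 9/2
2 + 1/(9/2) = 2 + 2/9 = 20/9
2 + 1/(20/9) = 2 + 9/20 = 49/20

49/20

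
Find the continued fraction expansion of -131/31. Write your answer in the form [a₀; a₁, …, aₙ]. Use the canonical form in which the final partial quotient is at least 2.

-131 = -5·31 + 24, so a_0 = -5
31 = 1·24 + 7, so a_1 = 1
24 = 3·7 + 3, so a_2 = 3
7 = 2·3 + 1, so a_3 = 2
3 = 3·1 + 0, so a_4 = 3

[-5; 1, 3, 2, 3]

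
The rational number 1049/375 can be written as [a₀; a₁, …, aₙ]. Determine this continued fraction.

[2; 1, 3, 1, 14, 5]

1049 = 2·375 + 299, so a_0 = 2
375 = 1·299 + 76, so a_1 = 1
299 = 3·76 + 71, so a_2 = 3
76 = 1·71 + 5, so a_3 = 1
71 = 14·5 + 1, so a_4 = 14
5 = 5·1 + 0, so a_5 = 5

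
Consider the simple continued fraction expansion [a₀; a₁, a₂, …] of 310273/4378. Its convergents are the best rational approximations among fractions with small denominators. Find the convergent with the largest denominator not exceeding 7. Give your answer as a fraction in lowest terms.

496/7

a_0 = 70: 70/1  (≤ bound)
a_1 = 1: 71/1  (≤ bound)
a_2 = 6: 496/7  (≤ bound)
a_3 = 1: 567/8  (> 7, stop)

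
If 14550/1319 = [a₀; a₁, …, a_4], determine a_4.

6

Run the Euclidean algorithm, recording each quotient:
14550 = 11·1319 + 41, so a_0 = 11
1319 = 32·41 + 7, so a_1 = 32
41 = 5·7 + 6, so a_2 = 5
7 = 1·6 + 1, so a_3 = 1
6 = 6·1 + 0, so a_4 = 6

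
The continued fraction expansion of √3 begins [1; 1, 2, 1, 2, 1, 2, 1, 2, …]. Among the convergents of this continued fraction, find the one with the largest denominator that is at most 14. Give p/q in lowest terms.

List convergents until the denominator exceeds the bound:
a_0 = 1: 1/1  (≤ bound)
a_1 = 1: 2/1  (≤ bound)
a_2 = 2: 5/3  (≤ bound)
a_3 = 1: 7/4  (≤ bound)
a_4 = 2: 19/11  (≤ bound)
a_5 = 1: 26/15  (> 14, stop)

19/11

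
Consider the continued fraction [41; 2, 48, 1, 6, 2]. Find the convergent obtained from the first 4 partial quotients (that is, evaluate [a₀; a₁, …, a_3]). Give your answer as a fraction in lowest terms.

Use the convergent recurrence hₖ = aₖ·hₖ₋₁ + hₖ₋₂ (and likewise for the denominators kₖ):
a_0 = 41: 41/1
a_1 = 2: 83/2
a_2 = 48: 4025/97
a_3 = 1: 4108/99

4108/99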